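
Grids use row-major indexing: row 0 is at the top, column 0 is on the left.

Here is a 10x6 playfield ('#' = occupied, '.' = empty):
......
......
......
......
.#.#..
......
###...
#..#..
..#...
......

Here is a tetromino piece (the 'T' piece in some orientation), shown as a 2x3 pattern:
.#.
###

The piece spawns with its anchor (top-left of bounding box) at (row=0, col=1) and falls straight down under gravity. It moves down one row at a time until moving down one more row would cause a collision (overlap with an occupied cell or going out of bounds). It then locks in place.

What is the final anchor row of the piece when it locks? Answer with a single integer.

Answer: 2

Derivation:
Spawn at (row=0, col=1). Try each row:
  row 0: fits
  row 1: fits
  row 2: fits
  row 3: blocked -> lock at row 2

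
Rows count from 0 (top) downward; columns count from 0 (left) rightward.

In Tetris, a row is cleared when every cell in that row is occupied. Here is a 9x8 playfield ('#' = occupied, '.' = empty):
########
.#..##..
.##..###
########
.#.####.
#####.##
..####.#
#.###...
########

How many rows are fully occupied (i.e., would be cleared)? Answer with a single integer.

Check each row:
  row 0: 0 empty cells -> FULL (clear)
  row 1: 5 empty cells -> not full
  row 2: 3 empty cells -> not full
  row 3: 0 empty cells -> FULL (clear)
  row 4: 3 empty cells -> not full
  row 5: 1 empty cell -> not full
  row 6: 3 empty cells -> not full
  row 7: 4 empty cells -> not full
  row 8: 0 empty cells -> FULL (clear)
Total rows cleared: 3

Answer: 3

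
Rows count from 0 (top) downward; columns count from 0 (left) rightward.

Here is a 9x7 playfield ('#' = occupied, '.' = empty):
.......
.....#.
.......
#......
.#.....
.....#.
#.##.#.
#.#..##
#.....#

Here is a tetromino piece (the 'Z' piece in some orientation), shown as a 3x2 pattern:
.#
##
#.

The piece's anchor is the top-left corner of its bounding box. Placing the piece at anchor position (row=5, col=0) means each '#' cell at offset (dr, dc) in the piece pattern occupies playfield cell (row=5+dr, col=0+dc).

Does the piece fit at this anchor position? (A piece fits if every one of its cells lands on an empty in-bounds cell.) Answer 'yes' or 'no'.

Answer: no

Derivation:
Check each piece cell at anchor (5, 0):
  offset (0,1) -> (5,1): empty -> OK
  offset (1,0) -> (6,0): occupied ('#') -> FAIL
  offset (1,1) -> (6,1): empty -> OK
  offset (2,0) -> (7,0): occupied ('#') -> FAIL
All cells valid: no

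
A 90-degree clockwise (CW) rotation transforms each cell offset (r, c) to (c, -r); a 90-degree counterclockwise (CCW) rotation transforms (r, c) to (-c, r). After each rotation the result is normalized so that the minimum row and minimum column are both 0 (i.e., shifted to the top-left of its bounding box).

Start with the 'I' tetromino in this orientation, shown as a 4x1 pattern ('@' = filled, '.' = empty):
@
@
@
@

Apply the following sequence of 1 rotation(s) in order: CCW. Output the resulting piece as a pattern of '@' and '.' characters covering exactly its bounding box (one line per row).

Answer: @@@@

Derivation:
Start:
@
@
@
@
After rotation 1 (CCW):
@@@@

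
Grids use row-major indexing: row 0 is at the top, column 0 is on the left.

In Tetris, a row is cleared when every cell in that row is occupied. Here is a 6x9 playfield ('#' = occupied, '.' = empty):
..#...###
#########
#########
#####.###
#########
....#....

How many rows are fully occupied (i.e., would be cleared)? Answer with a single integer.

Answer: 3

Derivation:
Check each row:
  row 0: 5 empty cells -> not full
  row 1: 0 empty cells -> FULL (clear)
  row 2: 0 empty cells -> FULL (clear)
  row 3: 1 empty cell -> not full
  row 4: 0 empty cells -> FULL (clear)
  row 5: 8 empty cells -> not full
Total rows cleared: 3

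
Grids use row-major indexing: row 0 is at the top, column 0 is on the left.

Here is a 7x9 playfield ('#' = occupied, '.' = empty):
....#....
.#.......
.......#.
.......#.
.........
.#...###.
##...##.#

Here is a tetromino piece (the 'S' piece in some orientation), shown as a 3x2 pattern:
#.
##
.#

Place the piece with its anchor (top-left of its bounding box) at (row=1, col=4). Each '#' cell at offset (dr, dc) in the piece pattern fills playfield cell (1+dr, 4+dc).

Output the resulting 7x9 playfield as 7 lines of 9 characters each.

Fill (1+0,4+0) = (1,4)
Fill (1+1,4+0) = (2,4)
Fill (1+1,4+1) = (2,5)
Fill (1+2,4+1) = (3,5)

Answer: ....#....
.#..#....
....##.#.
.....#.#.
.........
.#...###.
##...##.#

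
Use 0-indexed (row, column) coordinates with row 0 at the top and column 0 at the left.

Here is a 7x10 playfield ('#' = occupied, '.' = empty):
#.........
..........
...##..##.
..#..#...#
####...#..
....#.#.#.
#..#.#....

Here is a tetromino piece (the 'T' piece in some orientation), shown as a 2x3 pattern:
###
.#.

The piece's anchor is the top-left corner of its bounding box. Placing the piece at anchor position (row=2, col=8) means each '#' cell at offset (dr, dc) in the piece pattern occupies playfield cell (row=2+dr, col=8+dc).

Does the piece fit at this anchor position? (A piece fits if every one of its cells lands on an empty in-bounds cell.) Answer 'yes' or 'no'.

Answer: no

Derivation:
Check each piece cell at anchor (2, 8):
  offset (0,0) -> (2,8): occupied ('#') -> FAIL
  offset (0,1) -> (2,9): empty -> OK
  offset (0,2) -> (2,10): out of bounds -> FAIL
  offset (1,1) -> (3,9): occupied ('#') -> FAIL
All cells valid: no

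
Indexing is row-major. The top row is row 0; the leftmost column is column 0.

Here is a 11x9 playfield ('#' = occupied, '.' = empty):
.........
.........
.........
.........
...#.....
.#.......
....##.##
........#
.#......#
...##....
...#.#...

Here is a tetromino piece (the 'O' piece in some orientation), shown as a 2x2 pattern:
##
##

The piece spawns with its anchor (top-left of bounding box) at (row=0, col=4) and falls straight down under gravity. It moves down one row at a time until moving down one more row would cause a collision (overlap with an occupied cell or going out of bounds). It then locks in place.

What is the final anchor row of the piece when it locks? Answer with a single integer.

Spawn at (row=0, col=4). Try each row:
  row 0: fits
  row 1: fits
  row 2: fits
  row 3: fits
  row 4: fits
  row 5: blocked -> lock at row 4

Answer: 4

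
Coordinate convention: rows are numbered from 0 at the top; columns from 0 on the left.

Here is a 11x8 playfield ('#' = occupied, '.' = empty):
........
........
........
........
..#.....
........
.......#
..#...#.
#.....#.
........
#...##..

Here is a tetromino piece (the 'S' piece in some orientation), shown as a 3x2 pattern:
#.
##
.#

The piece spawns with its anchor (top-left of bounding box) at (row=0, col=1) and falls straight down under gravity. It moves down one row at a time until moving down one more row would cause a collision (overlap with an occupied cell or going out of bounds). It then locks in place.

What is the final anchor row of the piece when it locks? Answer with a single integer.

Spawn at (row=0, col=1). Try each row:
  row 0: fits
  row 1: fits
  row 2: blocked -> lock at row 1

Answer: 1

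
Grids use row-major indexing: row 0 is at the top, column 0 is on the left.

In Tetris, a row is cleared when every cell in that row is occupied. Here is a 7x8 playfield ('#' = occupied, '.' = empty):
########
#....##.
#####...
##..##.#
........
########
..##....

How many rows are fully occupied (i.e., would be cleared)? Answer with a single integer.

Check each row:
  row 0: 0 empty cells -> FULL (clear)
  row 1: 5 empty cells -> not full
  row 2: 3 empty cells -> not full
  row 3: 3 empty cells -> not full
  row 4: 8 empty cells -> not full
  row 5: 0 empty cells -> FULL (clear)
  row 6: 6 empty cells -> not full
Total rows cleared: 2

Answer: 2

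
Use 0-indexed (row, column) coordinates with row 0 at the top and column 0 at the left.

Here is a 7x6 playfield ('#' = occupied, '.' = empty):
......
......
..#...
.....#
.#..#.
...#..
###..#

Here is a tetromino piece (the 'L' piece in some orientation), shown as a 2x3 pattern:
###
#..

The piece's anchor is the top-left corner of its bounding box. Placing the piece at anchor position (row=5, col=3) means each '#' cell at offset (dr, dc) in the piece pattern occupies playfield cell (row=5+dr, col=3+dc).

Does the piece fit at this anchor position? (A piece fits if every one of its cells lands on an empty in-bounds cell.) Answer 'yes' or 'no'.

Check each piece cell at anchor (5, 3):
  offset (0,0) -> (5,3): occupied ('#') -> FAIL
  offset (0,1) -> (5,4): empty -> OK
  offset (0,2) -> (5,5): empty -> OK
  offset (1,0) -> (6,3): empty -> OK
All cells valid: no

Answer: no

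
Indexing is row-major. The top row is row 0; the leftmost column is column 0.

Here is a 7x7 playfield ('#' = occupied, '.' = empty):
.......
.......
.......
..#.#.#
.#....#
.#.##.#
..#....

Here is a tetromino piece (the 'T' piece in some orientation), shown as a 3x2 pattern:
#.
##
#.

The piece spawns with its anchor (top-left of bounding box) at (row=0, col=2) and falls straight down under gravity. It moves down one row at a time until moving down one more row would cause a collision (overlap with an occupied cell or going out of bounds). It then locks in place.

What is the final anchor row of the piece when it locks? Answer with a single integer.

Spawn at (row=0, col=2). Try each row:
  row 0: fits
  row 1: blocked -> lock at row 0

Answer: 0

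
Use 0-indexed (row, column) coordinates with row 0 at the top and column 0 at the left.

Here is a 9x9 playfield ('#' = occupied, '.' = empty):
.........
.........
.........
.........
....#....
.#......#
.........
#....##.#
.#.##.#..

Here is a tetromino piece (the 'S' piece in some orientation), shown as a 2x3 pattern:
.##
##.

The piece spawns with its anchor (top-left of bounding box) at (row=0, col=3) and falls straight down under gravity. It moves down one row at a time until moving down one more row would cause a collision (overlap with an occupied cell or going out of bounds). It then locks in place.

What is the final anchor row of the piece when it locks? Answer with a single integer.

Spawn at (row=0, col=3). Try each row:
  row 0: fits
  row 1: fits
  row 2: fits
  row 3: blocked -> lock at row 2

Answer: 2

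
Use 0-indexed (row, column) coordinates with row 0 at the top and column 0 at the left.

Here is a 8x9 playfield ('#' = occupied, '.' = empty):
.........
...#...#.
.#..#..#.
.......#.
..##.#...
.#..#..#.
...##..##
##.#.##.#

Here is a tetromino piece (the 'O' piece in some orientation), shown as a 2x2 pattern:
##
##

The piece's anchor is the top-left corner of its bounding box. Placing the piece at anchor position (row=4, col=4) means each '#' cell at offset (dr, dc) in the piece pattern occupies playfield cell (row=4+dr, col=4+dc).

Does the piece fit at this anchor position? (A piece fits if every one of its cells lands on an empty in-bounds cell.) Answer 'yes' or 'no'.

Check each piece cell at anchor (4, 4):
  offset (0,0) -> (4,4): empty -> OK
  offset (0,1) -> (4,5): occupied ('#') -> FAIL
  offset (1,0) -> (5,4): occupied ('#') -> FAIL
  offset (1,1) -> (5,5): empty -> OK
All cells valid: no

Answer: no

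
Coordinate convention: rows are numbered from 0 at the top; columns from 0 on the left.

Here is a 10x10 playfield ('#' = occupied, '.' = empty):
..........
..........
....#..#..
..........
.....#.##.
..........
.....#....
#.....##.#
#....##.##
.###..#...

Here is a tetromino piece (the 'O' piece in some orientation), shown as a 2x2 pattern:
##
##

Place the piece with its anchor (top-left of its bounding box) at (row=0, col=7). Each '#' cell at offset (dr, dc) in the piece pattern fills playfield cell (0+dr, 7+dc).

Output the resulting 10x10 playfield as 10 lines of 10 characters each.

Answer: .......##.
.......##.
....#..#..
..........
.....#.##.
..........
.....#....
#.....##.#
#....##.##
.###..#...

Derivation:
Fill (0+0,7+0) = (0,7)
Fill (0+0,7+1) = (0,8)
Fill (0+1,7+0) = (1,7)
Fill (0+1,7+1) = (1,8)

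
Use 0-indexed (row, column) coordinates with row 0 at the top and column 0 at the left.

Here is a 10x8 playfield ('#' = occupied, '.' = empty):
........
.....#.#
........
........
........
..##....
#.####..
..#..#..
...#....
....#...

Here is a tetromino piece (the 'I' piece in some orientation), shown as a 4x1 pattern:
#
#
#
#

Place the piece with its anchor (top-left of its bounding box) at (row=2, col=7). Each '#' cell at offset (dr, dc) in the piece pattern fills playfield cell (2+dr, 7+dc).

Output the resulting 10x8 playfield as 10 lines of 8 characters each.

Fill (2+0,7+0) = (2,7)
Fill (2+1,7+0) = (3,7)
Fill (2+2,7+0) = (4,7)
Fill (2+3,7+0) = (5,7)

Answer: ........
.....#.#
.......#
.......#
.......#
..##...#
#.####..
..#..#..
...#....
....#...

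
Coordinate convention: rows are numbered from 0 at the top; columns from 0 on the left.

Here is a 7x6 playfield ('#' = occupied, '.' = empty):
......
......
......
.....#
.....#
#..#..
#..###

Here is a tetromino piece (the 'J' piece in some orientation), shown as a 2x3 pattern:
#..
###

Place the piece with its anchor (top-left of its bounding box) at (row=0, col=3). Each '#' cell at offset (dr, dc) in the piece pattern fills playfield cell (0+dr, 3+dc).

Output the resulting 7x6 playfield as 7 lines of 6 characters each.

Answer: ...#..
...###
......
.....#
.....#
#..#..
#..###

Derivation:
Fill (0+0,3+0) = (0,3)
Fill (0+1,3+0) = (1,3)
Fill (0+1,3+1) = (1,4)
Fill (0+1,3+2) = (1,5)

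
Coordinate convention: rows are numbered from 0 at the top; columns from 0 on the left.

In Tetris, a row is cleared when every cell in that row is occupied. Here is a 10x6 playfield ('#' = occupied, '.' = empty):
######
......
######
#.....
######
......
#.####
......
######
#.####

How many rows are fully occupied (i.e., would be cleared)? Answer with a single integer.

Answer: 4

Derivation:
Check each row:
  row 0: 0 empty cells -> FULL (clear)
  row 1: 6 empty cells -> not full
  row 2: 0 empty cells -> FULL (clear)
  row 3: 5 empty cells -> not full
  row 4: 0 empty cells -> FULL (clear)
  row 5: 6 empty cells -> not full
  row 6: 1 empty cell -> not full
  row 7: 6 empty cells -> not full
  row 8: 0 empty cells -> FULL (clear)
  row 9: 1 empty cell -> not full
Total rows cleared: 4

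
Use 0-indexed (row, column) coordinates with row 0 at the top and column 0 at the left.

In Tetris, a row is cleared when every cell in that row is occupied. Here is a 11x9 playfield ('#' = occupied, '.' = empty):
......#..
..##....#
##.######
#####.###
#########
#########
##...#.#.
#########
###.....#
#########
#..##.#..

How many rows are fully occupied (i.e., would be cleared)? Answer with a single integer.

Check each row:
  row 0: 8 empty cells -> not full
  row 1: 6 empty cells -> not full
  row 2: 1 empty cell -> not full
  row 3: 1 empty cell -> not full
  row 4: 0 empty cells -> FULL (clear)
  row 5: 0 empty cells -> FULL (clear)
  row 6: 5 empty cells -> not full
  row 7: 0 empty cells -> FULL (clear)
  row 8: 5 empty cells -> not full
  row 9: 0 empty cells -> FULL (clear)
  row 10: 5 empty cells -> not full
Total rows cleared: 4

Answer: 4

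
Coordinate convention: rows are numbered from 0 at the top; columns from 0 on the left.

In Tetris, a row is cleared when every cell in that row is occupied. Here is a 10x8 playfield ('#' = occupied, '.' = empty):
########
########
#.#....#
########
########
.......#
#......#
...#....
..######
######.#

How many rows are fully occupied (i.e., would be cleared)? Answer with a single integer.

Answer: 4

Derivation:
Check each row:
  row 0: 0 empty cells -> FULL (clear)
  row 1: 0 empty cells -> FULL (clear)
  row 2: 5 empty cells -> not full
  row 3: 0 empty cells -> FULL (clear)
  row 4: 0 empty cells -> FULL (clear)
  row 5: 7 empty cells -> not full
  row 6: 6 empty cells -> not full
  row 7: 7 empty cells -> not full
  row 8: 2 empty cells -> not full
  row 9: 1 empty cell -> not full
Total rows cleared: 4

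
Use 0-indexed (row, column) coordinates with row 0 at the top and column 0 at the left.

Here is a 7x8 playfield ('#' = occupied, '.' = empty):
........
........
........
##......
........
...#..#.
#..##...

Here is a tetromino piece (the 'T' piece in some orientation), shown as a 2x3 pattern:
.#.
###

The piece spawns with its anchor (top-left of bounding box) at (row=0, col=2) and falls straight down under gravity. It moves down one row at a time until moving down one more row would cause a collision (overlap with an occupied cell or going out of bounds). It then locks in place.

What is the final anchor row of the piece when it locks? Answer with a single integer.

Spawn at (row=0, col=2). Try each row:
  row 0: fits
  row 1: fits
  row 2: fits
  row 3: fits
  row 4: blocked -> lock at row 3

Answer: 3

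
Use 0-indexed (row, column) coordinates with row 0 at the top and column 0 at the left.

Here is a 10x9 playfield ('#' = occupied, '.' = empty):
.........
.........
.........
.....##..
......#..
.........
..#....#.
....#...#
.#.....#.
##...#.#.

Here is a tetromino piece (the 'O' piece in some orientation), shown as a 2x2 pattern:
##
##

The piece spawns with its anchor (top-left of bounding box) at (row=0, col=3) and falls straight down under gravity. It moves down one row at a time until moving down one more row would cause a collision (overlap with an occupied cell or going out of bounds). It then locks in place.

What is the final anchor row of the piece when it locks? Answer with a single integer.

Spawn at (row=0, col=3). Try each row:
  row 0: fits
  row 1: fits
  row 2: fits
  row 3: fits
  row 4: fits
  row 5: fits
  row 6: blocked -> lock at row 5

Answer: 5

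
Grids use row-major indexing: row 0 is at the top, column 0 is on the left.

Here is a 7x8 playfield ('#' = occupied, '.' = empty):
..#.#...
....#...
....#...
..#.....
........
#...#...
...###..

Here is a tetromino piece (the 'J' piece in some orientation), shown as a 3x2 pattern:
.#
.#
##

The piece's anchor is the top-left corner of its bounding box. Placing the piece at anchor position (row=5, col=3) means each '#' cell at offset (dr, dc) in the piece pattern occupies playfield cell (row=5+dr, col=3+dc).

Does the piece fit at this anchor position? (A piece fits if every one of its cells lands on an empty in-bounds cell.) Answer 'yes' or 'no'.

Check each piece cell at anchor (5, 3):
  offset (0,1) -> (5,4): occupied ('#') -> FAIL
  offset (1,1) -> (6,4): occupied ('#') -> FAIL
  offset (2,0) -> (7,3): out of bounds -> FAIL
  offset (2,1) -> (7,4): out of bounds -> FAIL
All cells valid: no

Answer: no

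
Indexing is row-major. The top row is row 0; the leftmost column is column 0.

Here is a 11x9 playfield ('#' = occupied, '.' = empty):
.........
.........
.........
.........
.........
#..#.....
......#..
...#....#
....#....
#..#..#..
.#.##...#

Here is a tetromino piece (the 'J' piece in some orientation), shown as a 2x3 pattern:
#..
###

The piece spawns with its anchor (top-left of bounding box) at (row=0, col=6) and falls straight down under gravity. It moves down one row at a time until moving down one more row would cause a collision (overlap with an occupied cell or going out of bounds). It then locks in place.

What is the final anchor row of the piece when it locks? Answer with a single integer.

Answer: 4

Derivation:
Spawn at (row=0, col=6). Try each row:
  row 0: fits
  row 1: fits
  row 2: fits
  row 3: fits
  row 4: fits
  row 5: blocked -> lock at row 4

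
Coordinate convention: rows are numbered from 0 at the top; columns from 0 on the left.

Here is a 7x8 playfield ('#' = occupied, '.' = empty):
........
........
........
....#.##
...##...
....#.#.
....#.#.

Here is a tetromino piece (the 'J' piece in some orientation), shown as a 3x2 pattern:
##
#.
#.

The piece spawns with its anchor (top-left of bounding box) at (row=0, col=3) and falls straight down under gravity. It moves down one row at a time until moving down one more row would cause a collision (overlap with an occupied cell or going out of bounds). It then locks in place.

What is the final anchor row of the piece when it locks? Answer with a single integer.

Spawn at (row=0, col=3). Try each row:
  row 0: fits
  row 1: fits
  row 2: blocked -> lock at row 1

Answer: 1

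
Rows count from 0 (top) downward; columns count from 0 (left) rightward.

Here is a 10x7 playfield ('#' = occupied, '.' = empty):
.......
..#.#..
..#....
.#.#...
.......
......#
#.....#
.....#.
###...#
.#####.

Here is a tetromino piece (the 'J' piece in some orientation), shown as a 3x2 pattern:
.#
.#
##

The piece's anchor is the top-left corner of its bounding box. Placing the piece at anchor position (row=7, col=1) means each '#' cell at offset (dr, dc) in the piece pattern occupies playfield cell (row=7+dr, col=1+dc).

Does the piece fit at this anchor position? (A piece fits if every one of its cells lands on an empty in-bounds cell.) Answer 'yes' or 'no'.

Answer: no

Derivation:
Check each piece cell at anchor (7, 1):
  offset (0,1) -> (7,2): empty -> OK
  offset (1,1) -> (8,2): occupied ('#') -> FAIL
  offset (2,0) -> (9,1): occupied ('#') -> FAIL
  offset (2,1) -> (9,2): occupied ('#') -> FAIL
All cells valid: no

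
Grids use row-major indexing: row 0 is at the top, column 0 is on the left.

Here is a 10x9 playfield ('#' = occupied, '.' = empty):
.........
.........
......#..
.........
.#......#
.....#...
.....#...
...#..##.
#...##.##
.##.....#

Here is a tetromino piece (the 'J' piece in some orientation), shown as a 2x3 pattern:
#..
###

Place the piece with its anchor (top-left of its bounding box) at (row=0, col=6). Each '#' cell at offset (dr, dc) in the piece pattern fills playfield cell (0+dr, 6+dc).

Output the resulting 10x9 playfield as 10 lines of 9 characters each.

Fill (0+0,6+0) = (0,6)
Fill (0+1,6+0) = (1,6)
Fill (0+1,6+1) = (1,7)
Fill (0+1,6+2) = (1,8)

Answer: ......#..
......###
......#..
.........
.#......#
.....#...
.....#...
...#..##.
#...##.##
.##.....#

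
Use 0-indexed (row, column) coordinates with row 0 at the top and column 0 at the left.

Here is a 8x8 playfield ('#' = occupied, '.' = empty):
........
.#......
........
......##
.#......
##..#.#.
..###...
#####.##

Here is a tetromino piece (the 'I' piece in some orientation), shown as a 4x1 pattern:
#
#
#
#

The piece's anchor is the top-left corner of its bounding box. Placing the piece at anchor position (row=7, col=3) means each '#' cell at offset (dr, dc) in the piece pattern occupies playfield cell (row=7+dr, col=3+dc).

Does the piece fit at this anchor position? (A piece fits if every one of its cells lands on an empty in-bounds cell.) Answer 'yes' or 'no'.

Check each piece cell at anchor (7, 3):
  offset (0,0) -> (7,3): occupied ('#') -> FAIL
  offset (1,0) -> (8,3): out of bounds -> FAIL
  offset (2,0) -> (9,3): out of bounds -> FAIL
  offset (3,0) -> (10,3): out of bounds -> FAIL
All cells valid: no

Answer: no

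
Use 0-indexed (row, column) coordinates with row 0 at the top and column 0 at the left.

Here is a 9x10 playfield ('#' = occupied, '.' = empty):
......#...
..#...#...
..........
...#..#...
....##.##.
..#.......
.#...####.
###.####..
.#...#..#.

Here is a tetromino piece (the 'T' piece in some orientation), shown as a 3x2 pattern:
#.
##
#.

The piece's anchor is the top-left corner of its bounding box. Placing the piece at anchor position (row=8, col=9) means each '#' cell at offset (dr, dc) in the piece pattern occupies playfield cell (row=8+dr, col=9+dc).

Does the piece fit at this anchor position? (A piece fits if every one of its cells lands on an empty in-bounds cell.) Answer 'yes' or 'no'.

Check each piece cell at anchor (8, 9):
  offset (0,0) -> (8,9): empty -> OK
  offset (1,0) -> (9,9): out of bounds -> FAIL
  offset (1,1) -> (9,10): out of bounds -> FAIL
  offset (2,0) -> (10,9): out of bounds -> FAIL
All cells valid: no

Answer: no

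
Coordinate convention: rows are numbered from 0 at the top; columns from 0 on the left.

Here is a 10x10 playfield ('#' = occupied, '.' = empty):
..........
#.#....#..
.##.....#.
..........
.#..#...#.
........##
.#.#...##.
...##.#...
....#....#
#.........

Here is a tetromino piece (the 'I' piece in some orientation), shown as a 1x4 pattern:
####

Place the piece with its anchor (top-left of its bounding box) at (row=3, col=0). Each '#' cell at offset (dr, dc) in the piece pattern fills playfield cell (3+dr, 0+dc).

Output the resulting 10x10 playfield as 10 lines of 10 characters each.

Answer: ..........
#.#....#..
.##.....#.
####......
.#..#...#.
........##
.#.#...##.
...##.#...
....#....#
#.........

Derivation:
Fill (3+0,0+0) = (3,0)
Fill (3+0,0+1) = (3,1)
Fill (3+0,0+2) = (3,2)
Fill (3+0,0+3) = (3,3)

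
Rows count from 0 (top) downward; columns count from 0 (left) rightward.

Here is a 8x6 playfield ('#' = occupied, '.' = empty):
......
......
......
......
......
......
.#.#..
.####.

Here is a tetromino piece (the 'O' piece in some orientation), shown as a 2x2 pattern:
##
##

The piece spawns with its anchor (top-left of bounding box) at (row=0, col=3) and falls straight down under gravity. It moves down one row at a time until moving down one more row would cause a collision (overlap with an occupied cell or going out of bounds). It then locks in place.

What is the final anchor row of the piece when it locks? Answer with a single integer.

Spawn at (row=0, col=3). Try each row:
  row 0: fits
  row 1: fits
  row 2: fits
  row 3: fits
  row 4: fits
  row 5: blocked -> lock at row 4

Answer: 4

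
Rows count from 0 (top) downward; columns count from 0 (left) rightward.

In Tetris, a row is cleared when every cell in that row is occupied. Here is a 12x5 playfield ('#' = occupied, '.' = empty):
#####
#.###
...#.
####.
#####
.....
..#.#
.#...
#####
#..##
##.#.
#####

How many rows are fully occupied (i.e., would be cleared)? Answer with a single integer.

Check each row:
  row 0: 0 empty cells -> FULL (clear)
  row 1: 1 empty cell -> not full
  row 2: 4 empty cells -> not full
  row 3: 1 empty cell -> not full
  row 4: 0 empty cells -> FULL (clear)
  row 5: 5 empty cells -> not full
  row 6: 3 empty cells -> not full
  row 7: 4 empty cells -> not full
  row 8: 0 empty cells -> FULL (clear)
  row 9: 2 empty cells -> not full
  row 10: 2 empty cells -> not full
  row 11: 0 empty cells -> FULL (clear)
Total rows cleared: 4

Answer: 4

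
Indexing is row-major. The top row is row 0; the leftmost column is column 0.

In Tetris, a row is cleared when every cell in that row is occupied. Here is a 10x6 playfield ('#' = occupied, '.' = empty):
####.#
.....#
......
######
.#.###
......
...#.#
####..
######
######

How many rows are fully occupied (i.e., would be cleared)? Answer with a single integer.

Answer: 3

Derivation:
Check each row:
  row 0: 1 empty cell -> not full
  row 1: 5 empty cells -> not full
  row 2: 6 empty cells -> not full
  row 3: 0 empty cells -> FULL (clear)
  row 4: 2 empty cells -> not full
  row 5: 6 empty cells -> not full
  row 6: 4 empty cells -> not full
  row 7: 2 empty cells -> not full
  row 8: 0 empty cells -> FULL (clear)
  row 9: 0 empty cells -> FULL (clear)
Total rows cleared: 3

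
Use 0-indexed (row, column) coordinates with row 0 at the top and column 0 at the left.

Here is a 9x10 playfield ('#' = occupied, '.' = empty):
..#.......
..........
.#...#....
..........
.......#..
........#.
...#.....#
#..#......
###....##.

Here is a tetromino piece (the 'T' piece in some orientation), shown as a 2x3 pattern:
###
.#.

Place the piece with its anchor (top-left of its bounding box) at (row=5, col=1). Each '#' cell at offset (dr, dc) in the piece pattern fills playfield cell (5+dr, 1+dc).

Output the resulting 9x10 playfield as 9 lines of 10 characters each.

Answer: ..#.......
..........
.#...#....
..........
.......#..
.###....#.
..##.....#
#..#......
###....##.

Derivation:
Fill (5+0,1+0) = (5,1)
Fill (5+0,1+1) = (5,2)
Fill (5+0,1+2) = (5,3)
Fill (5+1,1+1) = (6,2)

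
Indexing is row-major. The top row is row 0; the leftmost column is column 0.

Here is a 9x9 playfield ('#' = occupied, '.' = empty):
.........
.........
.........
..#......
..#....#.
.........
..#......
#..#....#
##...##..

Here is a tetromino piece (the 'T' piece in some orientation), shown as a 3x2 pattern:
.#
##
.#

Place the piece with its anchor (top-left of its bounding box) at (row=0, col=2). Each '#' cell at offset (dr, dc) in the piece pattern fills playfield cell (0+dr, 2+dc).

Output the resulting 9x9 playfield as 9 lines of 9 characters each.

Fill (0+0,2+1) = (0,3)
Fill (0+1,2+0) = (1,2)
Fill (0+1,2+1) = (1,3)
Fill (0+2,2+1) = (2,3)

Answer: ...#.....
..##.....
...#.....
..#......
..#....#.
.........
..#......
#..#....#
##...##..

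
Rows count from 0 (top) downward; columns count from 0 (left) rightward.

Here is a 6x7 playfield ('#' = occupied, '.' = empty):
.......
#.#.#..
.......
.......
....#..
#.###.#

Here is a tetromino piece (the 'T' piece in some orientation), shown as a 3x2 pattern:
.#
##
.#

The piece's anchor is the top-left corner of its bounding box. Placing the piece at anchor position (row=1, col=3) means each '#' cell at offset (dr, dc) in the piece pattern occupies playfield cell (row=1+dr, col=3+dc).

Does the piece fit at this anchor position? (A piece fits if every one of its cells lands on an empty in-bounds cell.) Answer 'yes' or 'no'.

Answer: no

Derivation:
Check each piece cell at anchor (1, 3):
  offset (0,1) -> (1,4): occupied ('#') -> FAIL
  offset (1,0) -> (2,3): empty -> OK
  offset (1,1) -> (2,4): empty -> OK
  offset (2,1) -> (3,4): empty -> OK
All cells valid: no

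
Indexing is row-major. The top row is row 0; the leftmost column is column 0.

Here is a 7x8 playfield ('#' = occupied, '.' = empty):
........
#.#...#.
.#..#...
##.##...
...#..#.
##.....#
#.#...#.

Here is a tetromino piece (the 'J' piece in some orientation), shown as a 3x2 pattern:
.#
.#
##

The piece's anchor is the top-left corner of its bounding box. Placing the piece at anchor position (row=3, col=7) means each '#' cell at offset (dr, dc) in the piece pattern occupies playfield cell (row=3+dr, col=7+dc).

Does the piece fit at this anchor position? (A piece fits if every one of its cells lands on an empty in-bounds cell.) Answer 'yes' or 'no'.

Answer: no

Derivation:
Check each piece cell at anchor (3, 7):
  offset (0,1) -> (3,8): out of bounds -> FAIL
  offset (1,1) -> (4,8): out of bounds -> FAIL
  offset (2,0) -> (5,7): occupied ('#') -> FAIL
  offset (2,1) -> (5,8): out of bounds -> FAIL
All cells valid: no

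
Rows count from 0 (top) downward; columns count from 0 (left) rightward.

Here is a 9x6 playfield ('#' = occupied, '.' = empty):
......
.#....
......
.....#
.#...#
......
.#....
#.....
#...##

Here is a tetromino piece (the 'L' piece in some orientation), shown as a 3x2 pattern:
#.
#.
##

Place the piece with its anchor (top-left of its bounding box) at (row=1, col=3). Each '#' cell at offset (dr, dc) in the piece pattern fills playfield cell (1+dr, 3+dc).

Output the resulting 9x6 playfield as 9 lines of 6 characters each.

Answer: ......
.#.#..
...#..
...###
.#...#
......
.#....
#.....
#...##

Derivation:
Fill (1+0,3+0) = (1,3)
Fill (1+1,3+0) = (2,3)
Fill (1+2,3+0) = (3,3)
Fill (1+2,3+1) = (3,4)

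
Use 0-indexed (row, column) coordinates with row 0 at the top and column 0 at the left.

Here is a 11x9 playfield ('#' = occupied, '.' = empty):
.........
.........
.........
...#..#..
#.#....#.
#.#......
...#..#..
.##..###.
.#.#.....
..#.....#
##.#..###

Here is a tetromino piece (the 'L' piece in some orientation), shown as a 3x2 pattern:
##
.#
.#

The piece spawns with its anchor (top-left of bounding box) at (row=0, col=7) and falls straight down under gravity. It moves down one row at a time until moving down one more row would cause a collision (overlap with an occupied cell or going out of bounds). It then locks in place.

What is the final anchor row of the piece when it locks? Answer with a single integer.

Answer: 3

Derivation:
Spawn at (row=0, col=7). Try each row:
  row 0: fits
  row 1: fits
  row 2: fits
  row 3: fits
  row 4: blocked -> lock at row 3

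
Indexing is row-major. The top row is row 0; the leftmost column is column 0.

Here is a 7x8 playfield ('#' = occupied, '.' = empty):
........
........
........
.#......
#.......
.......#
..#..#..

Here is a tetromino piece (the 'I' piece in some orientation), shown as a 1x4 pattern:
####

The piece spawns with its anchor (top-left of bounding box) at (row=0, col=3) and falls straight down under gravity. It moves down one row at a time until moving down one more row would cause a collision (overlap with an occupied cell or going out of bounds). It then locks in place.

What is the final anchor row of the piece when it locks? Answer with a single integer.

Answer: 5

Derivation:
Spawn at (row=0, col=3). Try each row:
  row 0: fits
  row 1: fits
  row 2: fits
  row 3: fits
  row 4: fits
  row 5: fits
  row 6: blocked -> lock at row 5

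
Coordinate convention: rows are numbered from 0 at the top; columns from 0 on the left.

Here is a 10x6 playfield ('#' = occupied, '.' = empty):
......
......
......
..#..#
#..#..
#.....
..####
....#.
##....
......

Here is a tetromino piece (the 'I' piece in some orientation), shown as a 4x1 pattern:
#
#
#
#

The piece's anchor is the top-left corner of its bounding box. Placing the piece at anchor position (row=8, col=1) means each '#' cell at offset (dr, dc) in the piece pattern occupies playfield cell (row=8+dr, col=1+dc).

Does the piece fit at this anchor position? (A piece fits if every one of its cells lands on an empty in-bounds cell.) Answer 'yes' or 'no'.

Answer: no

Derivation:
Check each piece cell at anchor (8, 1):
  offset (0,0) -> (8,1): occupied ('#') -> FAIL
  offset (1,0) -> (9,1): empty -> OK
  offset (2,0) -> (10,1): out of bounds -> FAIL
  offset (3,0) -> (11,1): out of bounds -> FAIL
All cells valid: no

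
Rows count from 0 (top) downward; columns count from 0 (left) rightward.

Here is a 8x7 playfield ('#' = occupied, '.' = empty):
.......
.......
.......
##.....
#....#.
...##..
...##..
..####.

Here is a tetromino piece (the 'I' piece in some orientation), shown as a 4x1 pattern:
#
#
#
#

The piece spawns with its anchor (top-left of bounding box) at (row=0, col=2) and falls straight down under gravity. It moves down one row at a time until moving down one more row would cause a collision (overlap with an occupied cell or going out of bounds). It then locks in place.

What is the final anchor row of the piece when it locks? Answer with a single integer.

Answer: 3

Derivation:
Spawn at (row=0, col=2). Try each row:
  row 0: fits
  row 1: fits
  row 2: fits
  row 3: fits
  row 4: blocked -> lock at row 3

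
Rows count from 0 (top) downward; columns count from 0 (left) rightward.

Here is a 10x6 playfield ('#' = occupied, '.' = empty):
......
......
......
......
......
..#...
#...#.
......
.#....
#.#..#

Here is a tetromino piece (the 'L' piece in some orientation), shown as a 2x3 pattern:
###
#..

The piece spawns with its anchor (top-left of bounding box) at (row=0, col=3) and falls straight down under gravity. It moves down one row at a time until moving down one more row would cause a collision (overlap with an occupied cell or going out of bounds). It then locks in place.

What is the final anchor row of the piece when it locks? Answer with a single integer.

Spawn at (row=0, col=3). Try each row:
  row 0: fits
  row 1: fits
  row 2: fits
  row 3: fits
  row 4: fits
  row 5: fits
  row 6: blocked -> lock at row 5

Answer: 5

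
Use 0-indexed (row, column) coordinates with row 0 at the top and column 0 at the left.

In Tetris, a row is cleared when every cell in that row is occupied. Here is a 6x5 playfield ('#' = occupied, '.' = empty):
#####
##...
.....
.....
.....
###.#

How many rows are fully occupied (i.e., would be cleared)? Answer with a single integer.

Answer: 1

Derivation:
Check each row:
  row 0: 0 empty cells -> FULL (clear)
  row 1: 3 empty cells -> not full
  row 2: 5 empty cells -> not full
  row 3: 5 empty cells -> not full
  row 4: 5 empty cells -> not full
  row 5: 1 empty cell -> not full
Total rows cleared: 1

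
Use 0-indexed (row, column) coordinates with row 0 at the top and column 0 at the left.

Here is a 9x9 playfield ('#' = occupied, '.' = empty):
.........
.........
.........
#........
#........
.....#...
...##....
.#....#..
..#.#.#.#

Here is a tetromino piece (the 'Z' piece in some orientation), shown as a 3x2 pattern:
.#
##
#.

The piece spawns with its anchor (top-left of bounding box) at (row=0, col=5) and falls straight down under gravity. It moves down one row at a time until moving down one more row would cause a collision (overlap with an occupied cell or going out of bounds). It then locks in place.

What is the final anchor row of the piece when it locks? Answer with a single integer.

Answer: 2

Derivation:
Spawn at (row=0, col=5). Try each row:
  row 0: fits
  row 1: fits
  row 2: fits
  row 3: blocked -> lock at row 2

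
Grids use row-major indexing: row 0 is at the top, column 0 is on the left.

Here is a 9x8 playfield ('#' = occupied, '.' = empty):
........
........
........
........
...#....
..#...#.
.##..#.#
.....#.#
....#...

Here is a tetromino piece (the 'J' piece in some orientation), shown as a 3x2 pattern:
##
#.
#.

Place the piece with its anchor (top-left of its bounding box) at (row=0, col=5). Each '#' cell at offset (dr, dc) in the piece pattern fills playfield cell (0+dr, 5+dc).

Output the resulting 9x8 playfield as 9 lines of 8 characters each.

Fill (0+0,5+0) = (0,5)
Fill (0+0,5+1) = (0,6)
Fill (0+1,5+0) = (1,5)
Fill (0+2,5+0) = (2,5)

Answer: .....##.
.....#..
.....#..
........
...#....
..#...#.
.##..#.#
.....#.#
....#...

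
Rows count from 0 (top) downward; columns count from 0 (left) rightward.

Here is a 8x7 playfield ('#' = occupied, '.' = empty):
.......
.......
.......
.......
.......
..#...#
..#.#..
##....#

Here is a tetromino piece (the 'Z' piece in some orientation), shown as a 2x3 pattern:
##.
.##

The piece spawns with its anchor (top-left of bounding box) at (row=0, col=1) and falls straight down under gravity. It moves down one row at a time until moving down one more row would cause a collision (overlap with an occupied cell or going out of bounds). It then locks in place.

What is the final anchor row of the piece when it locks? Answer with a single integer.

Answer: 3

Derivation:
Spawn at (row=0, col=1). Try each row:
  row 0: fits
  row 1: fits
  row 2: fits
  row 3: fits
  row 4: blocked -> lock at row 3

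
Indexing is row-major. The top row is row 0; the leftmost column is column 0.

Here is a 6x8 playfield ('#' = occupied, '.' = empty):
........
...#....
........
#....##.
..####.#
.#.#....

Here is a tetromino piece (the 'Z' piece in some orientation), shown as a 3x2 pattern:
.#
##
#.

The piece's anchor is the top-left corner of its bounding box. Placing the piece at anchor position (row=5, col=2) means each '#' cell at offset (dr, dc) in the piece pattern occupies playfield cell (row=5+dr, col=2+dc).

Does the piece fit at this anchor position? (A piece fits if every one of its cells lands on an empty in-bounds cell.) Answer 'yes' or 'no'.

Check each piece cell at anchor (5, 2):
  offset (0,1) -> (5,3): occupied ('#') -> FAIL
  offset (1,0) -> (6,2): out of bounds -> FAIL
  offset (1,1) -> (6,3): out of bounds -> FAIL
  offset (2,0) -> (7,2): out of bounds -> FAIL
All cells valid: no

Answer: no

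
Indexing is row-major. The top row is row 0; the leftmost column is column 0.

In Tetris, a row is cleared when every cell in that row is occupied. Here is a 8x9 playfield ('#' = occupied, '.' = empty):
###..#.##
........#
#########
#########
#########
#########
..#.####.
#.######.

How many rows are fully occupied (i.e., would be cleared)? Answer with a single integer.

Check each row:
  row 0: 3 empty cells -> not full
  row 1: 8 empty cells -> not full
  row 2: 0 empty cells -> FULL (clear)
  row 3: 0 empty cells -> FULL (clear)
  row 4: 0 empty cells -> FULL (clear)
  row 5: 0 empty cells -> FULL (clear)
  row 6: 4 empty cells -> not full
  row 7: 2 empty cells -> not full
Total rows cleared: 4

Answer: 4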